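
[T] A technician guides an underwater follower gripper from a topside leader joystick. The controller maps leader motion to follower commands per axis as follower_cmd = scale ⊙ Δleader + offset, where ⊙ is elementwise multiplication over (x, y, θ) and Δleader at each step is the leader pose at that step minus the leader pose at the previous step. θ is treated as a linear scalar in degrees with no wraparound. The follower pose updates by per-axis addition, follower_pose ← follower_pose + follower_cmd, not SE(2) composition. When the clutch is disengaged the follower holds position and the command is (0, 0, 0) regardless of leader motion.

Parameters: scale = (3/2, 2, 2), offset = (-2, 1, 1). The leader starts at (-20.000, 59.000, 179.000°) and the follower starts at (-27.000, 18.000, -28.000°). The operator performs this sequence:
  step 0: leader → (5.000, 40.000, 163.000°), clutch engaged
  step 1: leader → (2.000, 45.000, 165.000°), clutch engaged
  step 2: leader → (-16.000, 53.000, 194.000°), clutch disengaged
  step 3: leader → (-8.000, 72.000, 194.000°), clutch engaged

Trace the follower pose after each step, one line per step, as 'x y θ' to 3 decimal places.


step 0: Δleader=(25.000, -19.000, -16.000°), engaged; cmd=(35.500, -37.000, -31.000°) → follower=(8.500, -19.000, -59.000°)
step 1: Δleader=(-3.000, 5.000, 2.000°), engaged; cmd=(-6.500, 11.000, 5.000°) → follower=(2.000, -8.000, -54.000°)
step 2: Δleader=(-18.000, 8.000, 29.000°), disengaged; cmd=(0,0,0) → follower holds at (2.000, -8.000, -54.000°)
step 3: Δleader=(8.000, 19.000, 0.000°), engaged; cmd=(10.000, 39.000, 1.000°) → follower=(12.000, 31.000, -53.000°)

8.500 -19.000 -59.000
2.000 -8.000 -54.000
2.000 -8.000 -54.000
12.000 31.000 -53.000


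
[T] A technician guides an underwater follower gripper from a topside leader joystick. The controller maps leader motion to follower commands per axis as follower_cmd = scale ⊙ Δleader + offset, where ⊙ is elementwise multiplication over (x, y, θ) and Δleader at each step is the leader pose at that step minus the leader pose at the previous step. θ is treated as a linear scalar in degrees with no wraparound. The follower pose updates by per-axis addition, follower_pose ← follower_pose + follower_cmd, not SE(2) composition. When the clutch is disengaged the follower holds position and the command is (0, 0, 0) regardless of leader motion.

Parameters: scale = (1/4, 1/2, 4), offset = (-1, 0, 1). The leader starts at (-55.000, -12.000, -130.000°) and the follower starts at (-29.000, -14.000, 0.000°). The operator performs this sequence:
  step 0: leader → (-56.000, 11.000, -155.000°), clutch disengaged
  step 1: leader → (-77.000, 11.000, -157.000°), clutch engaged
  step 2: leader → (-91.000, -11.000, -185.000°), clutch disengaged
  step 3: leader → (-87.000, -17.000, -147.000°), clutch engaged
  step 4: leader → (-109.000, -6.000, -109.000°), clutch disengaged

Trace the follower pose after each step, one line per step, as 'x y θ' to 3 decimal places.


step 0: Δleader=(-1.000, 23.000, -25.000°), disengaged; cmd=(0,0,0) → follower holds at (-29.000, -14.000, 0.000°)
step 1: Δleader=(-21.000, 0.000, -2.000°), engaged; cmd=(-6.250, 0.000, -7.000°) → follower=(-35.250, -14.000, -7.000°)
step 2: Δleader=(-14.000, -22.000, -28.000°), disengaged; cmd=(0,0,0) → follower holds at (-35.250, -14.000, -7.000°)
step 3: Δleader=(4.000, -6.000, 38.000°), engaged; cmd=(0.000, -3.000, 153.000°) → follower=(-35.250, -17.000, 146.000°)
step 4: Δleader=(-22.000, 11.000, 38.000°), disengaged; cmd=(0,0,0) → follower holds at (-35.250, -17.000, 146.000°)

-29.000 -14.000 0.000
-35.250 -14.000 -7.000
-35.250 -14.000 -7.000
-35.250 -17.000 146.000
-35.250 -17.000 146.000


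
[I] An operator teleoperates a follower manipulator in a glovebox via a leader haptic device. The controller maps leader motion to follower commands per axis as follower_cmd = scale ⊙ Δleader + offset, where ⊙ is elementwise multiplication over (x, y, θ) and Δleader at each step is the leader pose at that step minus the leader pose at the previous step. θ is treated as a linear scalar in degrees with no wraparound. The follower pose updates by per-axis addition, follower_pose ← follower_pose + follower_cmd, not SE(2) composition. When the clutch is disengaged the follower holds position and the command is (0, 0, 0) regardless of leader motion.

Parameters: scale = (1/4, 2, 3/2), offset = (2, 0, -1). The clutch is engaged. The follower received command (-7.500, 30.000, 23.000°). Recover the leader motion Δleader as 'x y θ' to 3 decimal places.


-38.000 15.000 16.000

axis x: (-7.500 − 2) / (1/4) = -38.000
axis y: (30.000 − 0) / (2) = 15.000
axis θ: (23.000 − -1) / (3/2) = 16.000


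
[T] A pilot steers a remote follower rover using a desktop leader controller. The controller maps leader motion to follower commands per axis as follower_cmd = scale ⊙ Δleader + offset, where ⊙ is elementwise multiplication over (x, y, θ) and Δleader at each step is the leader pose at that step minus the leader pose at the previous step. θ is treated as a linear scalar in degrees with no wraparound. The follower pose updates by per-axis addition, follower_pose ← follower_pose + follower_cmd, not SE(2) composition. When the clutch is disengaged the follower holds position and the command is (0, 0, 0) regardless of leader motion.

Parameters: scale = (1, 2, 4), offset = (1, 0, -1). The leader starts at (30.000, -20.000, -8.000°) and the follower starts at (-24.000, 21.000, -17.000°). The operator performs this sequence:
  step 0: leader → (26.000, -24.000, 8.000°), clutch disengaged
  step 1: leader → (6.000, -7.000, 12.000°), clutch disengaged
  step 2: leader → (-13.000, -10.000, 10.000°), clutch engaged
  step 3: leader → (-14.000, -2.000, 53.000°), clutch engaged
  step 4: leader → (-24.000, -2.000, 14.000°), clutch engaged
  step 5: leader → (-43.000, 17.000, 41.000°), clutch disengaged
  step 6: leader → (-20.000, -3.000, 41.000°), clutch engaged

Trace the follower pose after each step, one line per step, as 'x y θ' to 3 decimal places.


-24.000 21.000 -17.000
-24.000 21.000 -17.000
-42.000 15.000 -26.000
-42.000 31.000 145.000
-51.000 31.000 -12.000
-51.000 31.000 -12.000
-27.000 -9.000 -13.000

step 0: Δleader=(-4.000, -4.000, 16.000°), disengaged; cmd=(0,0,0) → follower holds at (-24.000, 21.000, -17.000°)
step 1: Δleader=(-20.000, 17.000, 4.000°), disengaged; cmd=(0,0,0) → follower holds at (-24.000, 21.000, -17.000°)
step 2: Δleader=(-19.000, -3.000, -2.000°), engaged; cmd=(-18.000, -6.000, -9.000°) → follower=(-42.000, 15.000, -26.000°)
step 3: Δleader=(-1.000, 8.000, 43.000°), engaged; cmd=(0.000, 16.000, 171.000°) → follower=(-42.000, 31.000, 145.000°)
step 4: Δleader=(-10.000, 0.000, -39.000°), engaged; cmd=(-9.000, 0.000, -157.000°) → follower=(-51.000, 31.000, -12.000°)
step 5: Δleader=(-19.000, 19.000, 27.000°), disengaged; cmd=(0,0,0) → follower holds at (-51.000, 31.000, -12.000°)
step 6: Δleader=(23.000, -20.000, 0.000°), engaged; cmd=(24.000, -40.000, -1.000°) → follower=(-27.000, -9.000, -13.000°)


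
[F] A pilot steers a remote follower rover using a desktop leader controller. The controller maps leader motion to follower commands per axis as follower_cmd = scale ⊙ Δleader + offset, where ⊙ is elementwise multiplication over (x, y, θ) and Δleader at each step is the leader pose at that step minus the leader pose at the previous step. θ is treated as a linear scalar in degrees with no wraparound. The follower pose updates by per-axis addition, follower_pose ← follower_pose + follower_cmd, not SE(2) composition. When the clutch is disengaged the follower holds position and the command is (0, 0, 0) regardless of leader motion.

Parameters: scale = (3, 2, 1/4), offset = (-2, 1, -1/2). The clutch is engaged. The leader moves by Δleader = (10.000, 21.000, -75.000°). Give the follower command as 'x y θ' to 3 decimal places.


28.000 43.000 -19.250

axis x: 3·10.000 + -2 = 28.000
axis y: 2·21.000 + 1 = 43.000
axis θ: 1/4·-75.000 + -1/2 = -19.250


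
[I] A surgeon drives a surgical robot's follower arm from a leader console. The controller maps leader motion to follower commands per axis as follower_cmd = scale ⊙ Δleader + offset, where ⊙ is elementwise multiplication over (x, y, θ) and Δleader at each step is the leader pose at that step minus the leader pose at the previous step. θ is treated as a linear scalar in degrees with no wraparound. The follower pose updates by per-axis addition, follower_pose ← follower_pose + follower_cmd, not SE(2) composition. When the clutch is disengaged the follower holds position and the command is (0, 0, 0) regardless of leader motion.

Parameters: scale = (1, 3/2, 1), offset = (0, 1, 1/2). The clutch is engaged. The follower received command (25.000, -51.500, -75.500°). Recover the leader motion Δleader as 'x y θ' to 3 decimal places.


25.000 -35.000 -76.000

axis x: (25.000 − 0) / (1) = 25.000
axis y: (-51.500 − 1) / (3/2) = -35.000
axis θ: (-75.500 − 1/2) / (1) = -76.000


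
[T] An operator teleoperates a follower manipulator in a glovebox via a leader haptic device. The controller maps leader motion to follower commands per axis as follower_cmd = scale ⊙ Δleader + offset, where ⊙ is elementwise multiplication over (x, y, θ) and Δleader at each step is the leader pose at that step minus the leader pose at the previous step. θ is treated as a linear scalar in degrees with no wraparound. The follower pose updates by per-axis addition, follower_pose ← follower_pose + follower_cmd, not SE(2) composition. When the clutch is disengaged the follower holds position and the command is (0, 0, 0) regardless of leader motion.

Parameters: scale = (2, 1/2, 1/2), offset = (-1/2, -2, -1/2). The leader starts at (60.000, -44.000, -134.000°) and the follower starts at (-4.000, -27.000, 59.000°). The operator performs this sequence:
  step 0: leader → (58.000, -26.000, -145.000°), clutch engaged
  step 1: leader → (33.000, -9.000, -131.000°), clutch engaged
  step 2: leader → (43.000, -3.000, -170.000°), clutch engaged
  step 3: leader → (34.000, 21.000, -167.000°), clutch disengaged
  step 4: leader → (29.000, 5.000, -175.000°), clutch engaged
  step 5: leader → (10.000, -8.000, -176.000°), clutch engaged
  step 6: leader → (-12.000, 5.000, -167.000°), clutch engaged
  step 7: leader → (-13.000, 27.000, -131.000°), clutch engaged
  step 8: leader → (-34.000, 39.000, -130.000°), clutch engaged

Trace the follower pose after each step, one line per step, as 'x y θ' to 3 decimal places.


-8.500 -20.000 53.000
-59.000 -13.500 59.500
-39.500 -12.500 39.500
-39.500 -12.500 39.500
-50.000 -22.500 35.000
-88.500 -31.000 34.000
-133.000 -26.500 38.000
-135.500 -17.500 55.500
-178.000 -13.500 55.500

step 0: Δleader=(-2.000, 18.000, -11.000°), engaged; cmd=(-4.500, 7.000, -6.000°) → follower=(-8.500, -20.000, 53.000°)
step 1: Δleader=(-25.000, 17.000, 14.000°), engaged; cmd=(-50.500, 6.500, 6.500°) → follower=(-59.000, -13.500, 59.500°)
step 2: Δleader=(10.000, 6.000, -39.000°), engaged; cmd=(19.500, 1.000, -20.000°) → follower=(-39.500, -12.500, 39.500°)
step 3: Δleader=(-9.000, 24.000, 3.000°), disengaged; cmd=(0,0,0) → follower holds at (-39.500, -12.500, 39.500°)
step 4: Δleader=(-5.000, -16.000, -8.000°), engaged; cmd=(-10.500, -10.000, -4.500°) → follower=(-50.000, -22.500, 35.000°)
step 5: Δleader=(-19.000, -13.000, -1.000°), engaged; cmd=(-38.500, -8.500, -1.000°) → follower=(-88.500, -31.000, 34.000°)
step 6: Δleader=(-22.000, 13.000, 9.000°), engaged; cmd=(-44.500, 4.500, 4.000°) → follower=(-133.000, -26.500, 38.000°)
step 7: Δleader=(-1.000, 22.000, 36.000°), engaged; cmd=(-2.500, 9.000, 17.500°) → follower=(-135.500, -17.500, 55.500°)
step 8: Δleader=(-21.000, 12.000, 1.000°), engaged; cmd=(-42.500, 4.000, 0.000°) → follower=(-178.000, -13.500, 55.500°)


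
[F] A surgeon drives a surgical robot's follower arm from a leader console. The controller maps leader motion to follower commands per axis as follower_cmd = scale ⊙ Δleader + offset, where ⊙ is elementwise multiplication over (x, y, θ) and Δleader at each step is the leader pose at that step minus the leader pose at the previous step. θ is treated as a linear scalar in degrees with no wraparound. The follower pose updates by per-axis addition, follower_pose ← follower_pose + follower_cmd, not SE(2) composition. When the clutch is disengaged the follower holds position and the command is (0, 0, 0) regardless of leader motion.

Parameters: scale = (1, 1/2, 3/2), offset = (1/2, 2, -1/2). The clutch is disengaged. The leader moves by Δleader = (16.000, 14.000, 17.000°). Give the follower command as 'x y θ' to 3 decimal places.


clutch disengaged → follower holds; cmd = (0, 0, 0)

0.000 0.000 0.000


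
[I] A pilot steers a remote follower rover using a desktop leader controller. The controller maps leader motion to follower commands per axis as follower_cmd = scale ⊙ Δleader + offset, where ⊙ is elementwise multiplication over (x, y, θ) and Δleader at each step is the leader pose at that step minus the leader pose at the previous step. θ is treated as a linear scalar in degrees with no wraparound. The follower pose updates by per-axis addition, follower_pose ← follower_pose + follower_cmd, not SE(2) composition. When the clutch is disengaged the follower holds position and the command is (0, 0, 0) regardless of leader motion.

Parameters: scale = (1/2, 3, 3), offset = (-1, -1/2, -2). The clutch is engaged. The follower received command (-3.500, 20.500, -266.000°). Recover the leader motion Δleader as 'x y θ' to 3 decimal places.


axis x: (-3.500 − -1) / (1/2) = -5.000
axis y: (20.500 − -1/2) / (3) = 7.000
axis θ: (-266.000 − -2) / (3) = -88.000

-5.000 7.000 -88.000


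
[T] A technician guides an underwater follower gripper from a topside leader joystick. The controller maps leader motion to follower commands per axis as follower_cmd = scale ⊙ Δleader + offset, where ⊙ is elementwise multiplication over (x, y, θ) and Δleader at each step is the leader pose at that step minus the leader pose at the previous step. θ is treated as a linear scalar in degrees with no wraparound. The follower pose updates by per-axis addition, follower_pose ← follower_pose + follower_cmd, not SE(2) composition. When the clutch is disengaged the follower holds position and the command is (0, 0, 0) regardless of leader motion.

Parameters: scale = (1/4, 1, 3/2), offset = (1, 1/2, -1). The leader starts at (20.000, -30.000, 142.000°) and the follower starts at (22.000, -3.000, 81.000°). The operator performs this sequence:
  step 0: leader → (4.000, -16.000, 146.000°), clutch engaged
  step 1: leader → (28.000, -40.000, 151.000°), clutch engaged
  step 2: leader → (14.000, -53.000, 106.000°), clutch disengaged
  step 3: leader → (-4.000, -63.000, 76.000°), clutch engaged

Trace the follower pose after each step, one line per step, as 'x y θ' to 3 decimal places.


step 0: Δleader=(-16.000, 14.000, 4.000°), engaged; cmd=(-3.000, 14.500, 5.000°) → follower=(19.000, 11.500, 86.000°)
step 1: Δleader=(24.000, -24.000, 5.000°), engaged; cmd=(7.000, -23.500, 6.500°) → follower=(26.000, -12.000, 92.500°)
step 2: Δleader=(-14.000, -13.000, -45.000°), disengaged; cmd=(0,0,0) → follower holds at (26.000, -12.000, 92.500°)
step 3: Δleader=(-18.000, -10.000, -30.000°), engaged; cmd=(-3.500, -9.500, -46.000°) → follower=(22.500, -21.500, 46.500°)

19.000 11.500 86.000
26.000 -12.000 92.500
26.000 -12.000 92.500
22.500 -21.500 46.500


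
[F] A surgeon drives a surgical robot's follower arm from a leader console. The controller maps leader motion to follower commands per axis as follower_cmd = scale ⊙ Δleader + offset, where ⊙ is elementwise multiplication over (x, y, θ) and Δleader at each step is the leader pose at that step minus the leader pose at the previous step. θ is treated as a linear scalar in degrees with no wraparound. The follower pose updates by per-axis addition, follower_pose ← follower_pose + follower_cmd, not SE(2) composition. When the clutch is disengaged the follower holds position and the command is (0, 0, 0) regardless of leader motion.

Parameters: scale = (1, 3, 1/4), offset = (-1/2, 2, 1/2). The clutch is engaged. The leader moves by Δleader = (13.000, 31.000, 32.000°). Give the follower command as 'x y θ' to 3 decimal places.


12.500 95.000 8.500

axis x: 1·13.000 + -1/2 = 12.500
axis y: 3·31.000 + 2 = 95.000
axis θ: 1/4·32.000 + 1/2 = 8.500


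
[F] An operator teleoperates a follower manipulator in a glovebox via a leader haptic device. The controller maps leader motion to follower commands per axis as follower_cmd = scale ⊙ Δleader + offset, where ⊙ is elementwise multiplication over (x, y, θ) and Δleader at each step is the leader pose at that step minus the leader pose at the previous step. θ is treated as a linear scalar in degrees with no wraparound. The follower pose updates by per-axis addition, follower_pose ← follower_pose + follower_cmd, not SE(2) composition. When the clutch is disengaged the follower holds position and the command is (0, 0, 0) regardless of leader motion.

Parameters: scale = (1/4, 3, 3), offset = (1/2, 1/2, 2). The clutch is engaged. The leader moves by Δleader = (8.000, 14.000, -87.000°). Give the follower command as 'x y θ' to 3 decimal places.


axis x: 1/4·8.000 + 1/2 = 2.500
axis y: 3·14.000 + 1/2 = 42.500
axis θ: 3·-87.000 + 2 = -259.000

2.500 42.500 -259.000


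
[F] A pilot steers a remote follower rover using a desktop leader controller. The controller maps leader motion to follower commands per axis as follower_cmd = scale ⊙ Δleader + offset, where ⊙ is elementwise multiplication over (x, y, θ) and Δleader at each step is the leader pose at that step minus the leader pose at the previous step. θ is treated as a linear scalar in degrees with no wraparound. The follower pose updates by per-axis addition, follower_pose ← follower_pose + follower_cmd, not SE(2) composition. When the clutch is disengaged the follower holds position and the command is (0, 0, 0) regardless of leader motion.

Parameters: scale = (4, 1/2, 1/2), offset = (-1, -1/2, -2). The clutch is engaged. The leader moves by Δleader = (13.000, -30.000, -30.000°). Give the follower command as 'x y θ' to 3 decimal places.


axis x: 4·13.000 + -1 = 51.000
axis y: 1/2·-30.000 + -1/2 = -15.500
axis θ: 1/2·-30.000 + -2 = -17.000

51.000 -15.500 -17.000


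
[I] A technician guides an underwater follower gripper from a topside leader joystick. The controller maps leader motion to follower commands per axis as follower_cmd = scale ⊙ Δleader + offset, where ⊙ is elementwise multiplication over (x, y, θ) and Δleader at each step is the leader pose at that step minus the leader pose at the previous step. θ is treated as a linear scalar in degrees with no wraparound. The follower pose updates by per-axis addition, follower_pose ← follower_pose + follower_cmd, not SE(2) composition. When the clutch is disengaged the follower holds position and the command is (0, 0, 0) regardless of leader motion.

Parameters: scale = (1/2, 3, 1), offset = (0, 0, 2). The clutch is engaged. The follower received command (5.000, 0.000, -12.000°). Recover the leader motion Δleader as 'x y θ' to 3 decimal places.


axis x: (5.000 − 0) / (1/2) = 10.000
axis y: (0.000 − 0) / (3) = 0.000
axis θ: (-12.000 − 2) / (1) = -14.000

10.000 0.000 -14.000


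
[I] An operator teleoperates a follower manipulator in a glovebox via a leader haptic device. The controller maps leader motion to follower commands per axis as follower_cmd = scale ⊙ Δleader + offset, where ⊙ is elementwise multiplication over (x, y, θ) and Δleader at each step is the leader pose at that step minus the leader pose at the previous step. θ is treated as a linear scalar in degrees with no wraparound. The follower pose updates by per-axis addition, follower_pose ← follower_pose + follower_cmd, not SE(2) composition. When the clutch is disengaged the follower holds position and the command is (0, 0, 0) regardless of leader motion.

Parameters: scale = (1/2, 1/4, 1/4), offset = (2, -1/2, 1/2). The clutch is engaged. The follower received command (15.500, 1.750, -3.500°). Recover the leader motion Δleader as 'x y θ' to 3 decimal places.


27.000 9.000 -16.000

axis x: (15.500 − 2) / (1/2) = 27.000
axis y: (1.750 − -1/2) / (1/4) = 9.000
axis θ: (-3.500 − 1/2) / (1/4) = -16.000


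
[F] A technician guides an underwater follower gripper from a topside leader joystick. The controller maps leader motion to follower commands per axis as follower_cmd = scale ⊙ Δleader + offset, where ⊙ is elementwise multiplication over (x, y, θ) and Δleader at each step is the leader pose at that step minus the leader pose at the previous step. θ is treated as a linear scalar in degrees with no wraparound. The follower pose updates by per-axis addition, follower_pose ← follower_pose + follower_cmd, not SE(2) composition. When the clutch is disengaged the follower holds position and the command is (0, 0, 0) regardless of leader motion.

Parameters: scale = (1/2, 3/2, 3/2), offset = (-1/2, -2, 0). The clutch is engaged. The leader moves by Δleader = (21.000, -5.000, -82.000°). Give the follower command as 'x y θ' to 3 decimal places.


10.000 -9.500 -123.000

axis x: 1/2·21.000 + -1/2 = 10.000
axis y: 3/2·-5.000 + -2 = -9.500
axis θ: 3/2·-82.000 + 0 = -123.000


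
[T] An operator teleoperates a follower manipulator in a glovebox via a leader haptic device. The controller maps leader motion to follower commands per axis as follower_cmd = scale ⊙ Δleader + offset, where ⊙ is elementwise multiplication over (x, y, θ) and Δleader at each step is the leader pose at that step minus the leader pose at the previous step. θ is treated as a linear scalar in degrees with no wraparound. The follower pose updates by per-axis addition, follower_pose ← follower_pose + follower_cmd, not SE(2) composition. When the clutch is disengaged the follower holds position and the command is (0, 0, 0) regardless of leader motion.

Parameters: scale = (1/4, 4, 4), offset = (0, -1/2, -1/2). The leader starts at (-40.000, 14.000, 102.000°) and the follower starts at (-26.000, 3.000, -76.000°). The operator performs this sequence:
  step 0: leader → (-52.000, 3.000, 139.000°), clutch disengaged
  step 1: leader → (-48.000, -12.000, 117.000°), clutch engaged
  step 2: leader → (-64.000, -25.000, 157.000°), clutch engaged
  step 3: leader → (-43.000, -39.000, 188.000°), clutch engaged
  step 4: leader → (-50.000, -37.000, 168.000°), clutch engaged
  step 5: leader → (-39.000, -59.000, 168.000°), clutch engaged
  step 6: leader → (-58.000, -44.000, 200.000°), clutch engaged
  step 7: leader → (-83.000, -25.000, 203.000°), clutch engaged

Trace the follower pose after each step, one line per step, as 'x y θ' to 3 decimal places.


step 0: Δleader=(-12.000, -11.000, 37.000°), disengaged; cmd=(0,0,0) → follower holds at (-26.000, 3.000, -76.000°)
step 1: Δleader=(4.000, -15.000, -22.000°), engaged; cmd=(1.000, -60.500, -88.500°) → follower=(-25.000, -57.500, -164.500°)
step 2: Δleader=(-16.000, -13.000, 40.000°), engaged; cmd=(-4.000, -52.500, 159.500°) → follower=(-29.000, -110.000, -5.000°)
step 3: Δleader=(21.000, -14.000, 31.000°), engaged; cmd=(5.250, -56.500, 123.500°) → follower=(-23.750, -166.500, 118.500°)
step 4: Δleader=(-7.000, 2.000, -20.000°), engaged; cmd=(-1.750, 7.500, -80.500°) → follower=(-25.500, -159.000, 38.000°)
step 5: Δleader=(11.000, -22.000, 0.000°), engaged; cmd=(2.750, -88.500, -0.500°) → follower=(-22.750, -247.500, 37.500°)
step 6: Δleader=(-19.000, 15.000, 32.000°), engaged; cmd=(-4.750, 59.500, 127.500°) → follower=(-27.500, -188.000, 165.000°)
step 7: Δleader=(-25.000, 19.000, 3.000°), engaged; cmd=(-6.250, 75.500, 11.500°) → follower=(-33.750, -112.500, 176.500°)

-26.000 3.000 -76.000
-25.000 -57.500 -164.500
-29.000 -110.000 -5.000
-23.750 -166.500 118.500
-25.500 -159.000 38.000
-22.750 -247.500 37.500
-27.500 -188.000 165.000
-33.750 -112.500 176.500


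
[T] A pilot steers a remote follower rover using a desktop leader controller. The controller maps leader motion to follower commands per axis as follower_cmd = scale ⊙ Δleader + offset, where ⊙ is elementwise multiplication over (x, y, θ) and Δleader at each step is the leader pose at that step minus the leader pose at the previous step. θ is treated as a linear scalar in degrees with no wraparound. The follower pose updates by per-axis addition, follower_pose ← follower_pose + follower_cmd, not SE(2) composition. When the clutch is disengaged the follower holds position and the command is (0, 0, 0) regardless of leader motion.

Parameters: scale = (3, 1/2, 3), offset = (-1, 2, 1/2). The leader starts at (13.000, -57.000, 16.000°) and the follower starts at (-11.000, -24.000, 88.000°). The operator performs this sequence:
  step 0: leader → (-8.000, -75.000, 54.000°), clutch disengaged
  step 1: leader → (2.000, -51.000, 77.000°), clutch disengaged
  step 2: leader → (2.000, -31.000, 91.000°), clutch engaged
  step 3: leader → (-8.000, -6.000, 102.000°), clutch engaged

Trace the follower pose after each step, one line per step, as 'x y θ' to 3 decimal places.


-11.000 -24.000 88.000
-11.000 -24.000 88.000
-12.000 -12.000 130.500
-43.000 2.500 164.000

step 0: Δleader=(-21.000, -18.000, 38.000°), disengaged; cmd=(0,0,0) → follower holds at (-11.000, -24.000, 88.000°)
step 1: Δleader=(10.000, 24.000, 23.000°), disengaged; cmd=(0,0,0) → follower holds at (-11.000, -24.000, 88.000°)
step 2: Δleader=(0.000, 20.000, 14.000°), engaged; cmd=(-1.000, 12.000, 42.500°) → follower=(-12.000, -12.000, 130.500°)
step 3: Δleader=(-10.000, 25.000, 11.000°), engaged; cmd=(-31.000, 14.500, 33.500°) → follower=(-43.000, 2.500, 164.000°)


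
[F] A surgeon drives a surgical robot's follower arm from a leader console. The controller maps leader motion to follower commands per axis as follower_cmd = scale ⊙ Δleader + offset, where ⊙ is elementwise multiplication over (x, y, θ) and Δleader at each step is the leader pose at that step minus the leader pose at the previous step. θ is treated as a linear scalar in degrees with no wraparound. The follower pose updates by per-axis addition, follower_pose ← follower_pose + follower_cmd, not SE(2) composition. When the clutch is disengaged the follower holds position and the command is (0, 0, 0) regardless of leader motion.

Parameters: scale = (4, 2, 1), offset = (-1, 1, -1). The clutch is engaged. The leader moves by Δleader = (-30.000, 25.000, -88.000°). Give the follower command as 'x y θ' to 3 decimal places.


axis x: 4·-30.000 + -1 = -121.000
axis y: 2·25.000 + 1 = 51.000
axis θ: 1·-88.000 + -1 = -89.000

-121.000 51.000 -89.000


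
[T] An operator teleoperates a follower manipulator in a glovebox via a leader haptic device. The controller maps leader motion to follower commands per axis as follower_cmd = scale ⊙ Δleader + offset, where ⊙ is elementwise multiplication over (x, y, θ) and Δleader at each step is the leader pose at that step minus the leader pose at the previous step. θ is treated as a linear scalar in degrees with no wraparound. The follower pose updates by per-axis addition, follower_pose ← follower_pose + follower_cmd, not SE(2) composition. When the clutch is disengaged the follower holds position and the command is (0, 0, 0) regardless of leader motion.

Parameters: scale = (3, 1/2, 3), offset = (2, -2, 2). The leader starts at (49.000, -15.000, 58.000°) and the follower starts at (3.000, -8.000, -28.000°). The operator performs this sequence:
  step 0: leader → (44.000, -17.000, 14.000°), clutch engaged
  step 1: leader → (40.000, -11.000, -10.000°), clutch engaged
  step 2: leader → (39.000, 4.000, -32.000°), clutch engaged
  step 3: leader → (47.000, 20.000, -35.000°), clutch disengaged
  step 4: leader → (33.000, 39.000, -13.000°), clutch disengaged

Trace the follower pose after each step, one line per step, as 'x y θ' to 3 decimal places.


step 0: Δleader=(-5.000, -2.000, -44.000°), engaged; cmd=(-13.000, -3.000, -130.000°) → follower=(-10.000, -11.000, -158.000°)
step 1: Δleader=(-4.000, 6.000, -24.000°), engaged; cmd=(-10.000, 1.000, -70.000°) → follower=(-20.000, -10.000, -228.000°)
step 2: Δleader=(-1.000, 15.000, -22.000°), engaged; cmd=(-1.000, 5.500, -64.000°) → follower=(-21.000, -4.500, -292.000°)
step 3: Δleader=(8.000, 16.000, -3.000°), disengaged; cmd=(0,0,0) → follower holds at (-21.000, -4.500, -292.000°)
step 4: Δleader=(-14.000, 19.000, 22.000°), disengaged; cmd=(0,0,0) → follower holds at (-21.000, -4.500, -292.000°)

-10.000 -11.000 -158.000
-20.000 -10.000 -228.000
-21.000 -4.500 -292.000
-21.000 -4.500 -292.000
-21.000 -4.500 -292.000


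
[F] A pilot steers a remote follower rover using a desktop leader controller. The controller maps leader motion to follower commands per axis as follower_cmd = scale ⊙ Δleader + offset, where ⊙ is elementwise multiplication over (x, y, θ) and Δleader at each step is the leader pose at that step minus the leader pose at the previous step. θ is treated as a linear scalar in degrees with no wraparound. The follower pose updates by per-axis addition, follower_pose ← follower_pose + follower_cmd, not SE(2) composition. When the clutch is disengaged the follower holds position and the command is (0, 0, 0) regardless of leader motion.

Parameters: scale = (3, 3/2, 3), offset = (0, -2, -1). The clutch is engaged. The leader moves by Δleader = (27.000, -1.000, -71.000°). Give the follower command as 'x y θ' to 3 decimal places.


81.000 -3.500 -214.000

axis x: 3·27.000 + 0 = 81.000
axis y: 3/2·-1.000 + -2 = -3.500
axis θ: 3·-71.000 + -1 = -214.000


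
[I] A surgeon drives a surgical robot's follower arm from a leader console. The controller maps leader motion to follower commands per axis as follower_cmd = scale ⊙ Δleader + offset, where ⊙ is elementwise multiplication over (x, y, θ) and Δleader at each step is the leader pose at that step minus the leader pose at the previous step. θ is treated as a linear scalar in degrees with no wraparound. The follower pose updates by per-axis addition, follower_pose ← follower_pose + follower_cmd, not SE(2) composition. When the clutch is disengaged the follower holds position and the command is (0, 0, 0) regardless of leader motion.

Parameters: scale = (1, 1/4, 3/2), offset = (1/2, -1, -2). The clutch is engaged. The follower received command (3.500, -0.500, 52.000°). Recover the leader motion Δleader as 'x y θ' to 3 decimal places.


3.000 2.000 36.000

axis x: (3.500 − 1/2) / (1) = 3.000
axis y: (-0.500 − -1) / (1/4) = 2.000
axis θ: (52.000 − -2) / (3/2) = 36.000


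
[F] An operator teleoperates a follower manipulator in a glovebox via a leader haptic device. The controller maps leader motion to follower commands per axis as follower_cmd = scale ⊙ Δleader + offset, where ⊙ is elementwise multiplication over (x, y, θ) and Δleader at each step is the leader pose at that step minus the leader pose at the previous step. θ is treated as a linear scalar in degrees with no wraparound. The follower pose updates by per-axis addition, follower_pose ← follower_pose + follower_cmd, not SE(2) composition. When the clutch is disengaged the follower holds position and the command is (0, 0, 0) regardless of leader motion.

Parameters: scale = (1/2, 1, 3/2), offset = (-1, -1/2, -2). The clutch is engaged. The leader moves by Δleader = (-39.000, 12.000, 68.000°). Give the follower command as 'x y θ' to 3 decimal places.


axis x: 1/2·-39.000 + -1 = -20.500
axis y: 1·12.000 + -1/2 = 11.500
axis θ: 3/2·68.000 + -2 = 100.000

-20.500 11.500 100.000


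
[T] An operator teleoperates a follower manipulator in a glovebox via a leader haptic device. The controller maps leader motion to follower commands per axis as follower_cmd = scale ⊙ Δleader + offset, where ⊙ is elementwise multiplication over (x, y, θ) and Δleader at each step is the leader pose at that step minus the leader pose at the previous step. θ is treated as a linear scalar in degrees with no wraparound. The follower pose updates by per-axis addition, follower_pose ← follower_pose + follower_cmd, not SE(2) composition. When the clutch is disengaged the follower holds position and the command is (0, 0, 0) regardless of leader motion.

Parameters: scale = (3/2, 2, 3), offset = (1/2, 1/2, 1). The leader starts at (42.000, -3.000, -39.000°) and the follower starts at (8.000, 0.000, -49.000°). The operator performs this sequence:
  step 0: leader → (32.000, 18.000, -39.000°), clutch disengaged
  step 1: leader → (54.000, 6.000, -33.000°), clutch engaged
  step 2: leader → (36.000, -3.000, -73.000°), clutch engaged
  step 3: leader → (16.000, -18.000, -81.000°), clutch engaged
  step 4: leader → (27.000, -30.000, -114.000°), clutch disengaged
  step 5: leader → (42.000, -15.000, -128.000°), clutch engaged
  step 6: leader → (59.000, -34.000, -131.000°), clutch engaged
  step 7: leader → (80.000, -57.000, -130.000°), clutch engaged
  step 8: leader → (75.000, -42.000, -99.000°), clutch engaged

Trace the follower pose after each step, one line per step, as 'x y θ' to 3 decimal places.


8.000 0.000 -49.000
41.500 -23.500 -30.000
15.000 -41.000 -149.000
-14.500 -70.500 -172.000
-14.500 -70.500 -172.000
8.500 -40.000 -213.000
34.500 -77.500 -221.000
66.500 -123.000 -217.000
59.500 -92.500 -123.000

step 0: Δleader=(-10.000, 21.000, 0.000°), disengaged; cmd=(0,0,0) → follower holds at (8.000, 0.000, -49.000°)
step 1: Δleader=(22.000, -12.000, 6.000°), engaged; cmd=(33.500, -23.500, 19.000°) → follower=(41.500, -23.500, -30.000°)
step 2: Δleader=(-18.000, -9.000, -40.000°), engaged; cmd=(-26.500, -17.500, -119.000°) → follower=(15.000, -41.000, -149.000°)
step 3: Δleader=(-20.000, -15.000, -8.000°), engaged; cmd=(-29.500, -29.500, -23.000°) → follower=(-14.500, -70.500, -172.000°)
step 4: Δleader=(11.000, -12.000, -33.000°), disengaged; cmd=(0,0,0) → follower holds at (-14.500, -70.500, -172.000°)
step 5: Δleader=(15.000, 15.000, -14.000°), engaged; cmd=(23.000, 30.500, -41.000°) → follower=(8.500, -40.000, -213.000°)
step 6: Δleader=(17.000, -19.000, -3.000°), engaged; cmd=(26.000, -37.500, -8.000°) → follower=(34.500, -77.500, -221.000°)
step 7: Δleader=(21.000, -23.000, 1.000°), engaged; cmd=(32.000, -45.500, 4.000°) → follower=(66.500, -123.000, -217.000°)
step 8: Δleader=(-5.000, 15.000, 31.000°), engaged; cmd=(-7.000, 30.500, 94.000°) → follower=(59.500, -92.500, -123.000°)


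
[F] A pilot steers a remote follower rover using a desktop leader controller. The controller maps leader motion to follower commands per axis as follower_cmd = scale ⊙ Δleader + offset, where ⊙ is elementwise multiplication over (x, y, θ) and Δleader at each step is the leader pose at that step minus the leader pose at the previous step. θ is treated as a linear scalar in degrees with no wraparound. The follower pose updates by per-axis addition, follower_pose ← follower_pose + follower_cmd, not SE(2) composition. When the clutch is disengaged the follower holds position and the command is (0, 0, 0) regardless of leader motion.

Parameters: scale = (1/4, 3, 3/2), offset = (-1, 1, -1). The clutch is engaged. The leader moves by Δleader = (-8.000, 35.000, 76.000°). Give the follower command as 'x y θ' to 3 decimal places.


-3.000 106.000 113.000

axis x: 1/4·-8.000 + -1 = -3.000
axis y: 3·35.000 + 1 = 106.000
axis θ: 3/2·76.000 + -1 = 113.000


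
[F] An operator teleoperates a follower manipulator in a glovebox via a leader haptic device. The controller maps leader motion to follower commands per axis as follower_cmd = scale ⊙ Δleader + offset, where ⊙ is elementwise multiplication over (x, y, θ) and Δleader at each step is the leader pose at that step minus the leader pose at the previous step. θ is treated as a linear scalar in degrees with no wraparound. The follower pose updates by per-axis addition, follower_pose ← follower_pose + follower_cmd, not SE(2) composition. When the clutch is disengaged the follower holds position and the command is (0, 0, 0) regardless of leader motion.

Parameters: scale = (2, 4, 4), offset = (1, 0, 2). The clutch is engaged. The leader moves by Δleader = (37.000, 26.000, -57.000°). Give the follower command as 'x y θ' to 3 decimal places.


75.000 104.000 -226.000

axis x: 2·37.000 + 1 = 75.000
axis y: 4·26.000 + 0 = 104.000
axis θ: 4·-57.000 + 2 = -226.000


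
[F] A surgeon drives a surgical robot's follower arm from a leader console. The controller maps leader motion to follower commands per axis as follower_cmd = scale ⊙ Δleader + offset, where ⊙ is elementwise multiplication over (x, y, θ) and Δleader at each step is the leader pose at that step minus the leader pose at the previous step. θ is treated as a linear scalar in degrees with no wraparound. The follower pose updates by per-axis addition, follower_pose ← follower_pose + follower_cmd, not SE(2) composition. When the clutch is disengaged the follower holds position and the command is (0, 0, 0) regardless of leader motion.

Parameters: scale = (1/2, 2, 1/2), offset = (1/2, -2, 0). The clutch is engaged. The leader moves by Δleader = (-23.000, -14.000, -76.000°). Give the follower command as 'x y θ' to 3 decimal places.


axis x: 1/2·-23.000 + 1/2 = -11.000
axis y: 2·-14.000 + -2 = -30.000
axis θ: 1/2·-76.000 + 0 = -38.000

-11.000 -30.000 -38.000


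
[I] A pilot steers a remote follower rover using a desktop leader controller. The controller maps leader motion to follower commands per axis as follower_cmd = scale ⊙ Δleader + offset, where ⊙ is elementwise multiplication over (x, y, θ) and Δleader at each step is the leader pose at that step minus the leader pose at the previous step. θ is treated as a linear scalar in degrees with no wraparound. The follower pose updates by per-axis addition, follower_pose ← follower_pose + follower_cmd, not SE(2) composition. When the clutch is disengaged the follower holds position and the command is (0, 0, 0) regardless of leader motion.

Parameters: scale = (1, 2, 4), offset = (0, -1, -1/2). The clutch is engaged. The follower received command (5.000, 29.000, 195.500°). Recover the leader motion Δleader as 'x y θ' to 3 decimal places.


axis x: (5.000 − 0) / (1) = 5.000
axis y: (29.000 − -1) / (2) = 15.000
axis θ: (195.500 − -1/2) / (4) = 49.000

5.000 15.000 49.000


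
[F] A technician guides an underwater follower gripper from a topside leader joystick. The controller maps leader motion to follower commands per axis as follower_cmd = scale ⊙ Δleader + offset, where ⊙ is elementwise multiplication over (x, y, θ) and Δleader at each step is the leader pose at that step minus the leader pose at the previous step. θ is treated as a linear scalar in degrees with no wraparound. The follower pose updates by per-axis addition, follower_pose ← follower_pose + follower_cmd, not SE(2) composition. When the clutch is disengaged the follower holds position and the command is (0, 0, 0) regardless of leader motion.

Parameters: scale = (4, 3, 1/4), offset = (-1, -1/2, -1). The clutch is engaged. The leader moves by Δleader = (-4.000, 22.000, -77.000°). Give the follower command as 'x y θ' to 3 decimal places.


axis x: 4·-4.000 + -1 = -17.000
axis y: 3·22.000 + -1/2 = 65.500
axis θ: 1/4·-77.000 + -1 = -20.250

-17.000 65.500 -20.250


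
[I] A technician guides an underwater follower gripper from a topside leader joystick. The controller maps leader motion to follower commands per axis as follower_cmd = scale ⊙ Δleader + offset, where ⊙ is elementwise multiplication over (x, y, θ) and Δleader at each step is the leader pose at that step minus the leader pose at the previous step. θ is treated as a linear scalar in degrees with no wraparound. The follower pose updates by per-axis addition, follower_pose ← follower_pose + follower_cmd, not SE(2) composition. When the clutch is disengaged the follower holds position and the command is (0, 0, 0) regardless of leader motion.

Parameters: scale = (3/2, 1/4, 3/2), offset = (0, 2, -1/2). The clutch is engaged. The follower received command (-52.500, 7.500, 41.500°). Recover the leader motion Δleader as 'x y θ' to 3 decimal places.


-35.000 22.000 28.000

axis x: (-52.500 − 0) / (3/2) = -35.000
axis y: (7.500 − 2) / (1/4) = 22.000
axis θ: (41.500 − -1/2) / (3/2) = 28.000
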